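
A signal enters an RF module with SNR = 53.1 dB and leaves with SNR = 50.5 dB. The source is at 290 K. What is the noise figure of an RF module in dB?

NF (dB) = SNR_in(dB) − SNR_out(dB) when the source is at T₀
NF = 53.1 − 50.5 = 2.6 dB

2.6 dB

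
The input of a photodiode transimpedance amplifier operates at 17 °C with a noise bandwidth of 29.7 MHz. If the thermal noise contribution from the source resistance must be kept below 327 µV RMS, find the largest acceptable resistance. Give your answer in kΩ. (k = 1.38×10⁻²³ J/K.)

225 kΩ

T = 17 °C + 273.15 = 290.15 K
Johnson–Nyquist: V_n = √(4kTRB) ⇒ R = V_n² / (4kTB)
4kTB = 4 × 1.38×10⁻²³ × 290.15 × 2.97×10⁷ = 4.76×10⁻¹³
R = (3.27×10⁻⁴)² / 4.76×10⁻¹³ = 2.25×10⁵ Ω = 225 kΩ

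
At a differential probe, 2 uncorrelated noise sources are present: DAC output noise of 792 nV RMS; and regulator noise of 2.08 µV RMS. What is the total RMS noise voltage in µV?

Uncorrelated sources add in power (mean-square): V_tot = √(ΣV_i²)
V_tot = √[(7.92×10⁻⁷)² + (2.08×10⁻⁶)²] = 2.23×10⁻⁶ V = 2.23 µV

2.23 µV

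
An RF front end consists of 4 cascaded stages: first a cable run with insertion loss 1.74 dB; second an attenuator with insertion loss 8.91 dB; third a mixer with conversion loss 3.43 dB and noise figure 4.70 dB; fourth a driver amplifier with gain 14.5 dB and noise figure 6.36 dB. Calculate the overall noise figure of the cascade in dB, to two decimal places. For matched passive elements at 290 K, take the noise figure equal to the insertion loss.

Convert to linear (a loss of L dB is a gain of −L dB): F_i = 10^(NF_i/10), G_i = 10^(G_i,dB/10)
  Stage 1: F_1 = 10^(1.74/10) = 1.493, G_1 = 10^(−1.74/10) = 0.6699
  Stage 2: F_2 = 10^(8.91/10) = 7.780, G_2 = 10^(−8.91/10) = 0.1285
  Stage 3: F_3 = 10^(4.70/10) = 2.951, G_3 = 10^(−3.43/10) = 0.4539
  Stage 4: F_4 = 10^(6.36/10) = 4.325, G_4 = 10^(14.5/10) = 28.18
Friis cascade:
  F = 1.493 + (7.780 − 1)/0.6699 + (2.951 − 1)/0.08610 + (4.325 − 1)/0.03908 = 119.4
NF = 10 log₁₀(119.4) = 20.77 dB

20.77 dB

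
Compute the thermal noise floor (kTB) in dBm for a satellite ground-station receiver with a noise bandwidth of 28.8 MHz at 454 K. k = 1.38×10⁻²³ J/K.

P_n = kTB = 1.38×10⁻²³ × 454 × 2.88×10⁷ = 1.80×10⁻¹³ W
In dBm: 10 log₁₀(1.80×10⁻¹³ / 10⁻³) = −97.4 dBm

−97.4 dBm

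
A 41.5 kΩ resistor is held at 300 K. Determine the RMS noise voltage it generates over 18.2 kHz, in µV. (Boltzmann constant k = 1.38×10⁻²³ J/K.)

V_n = √(4kTRB)
4kTRB = 4 × 1.38×10⁻²³ × 300 × 4.15×10⁴ × 1.82×10⁴ = 1.25×10⁻¹¹ V²
V_n = √(1.25×10⁻¹¹) = 3.54×10⁻⁶ V = 3.54 µV

3.54 µV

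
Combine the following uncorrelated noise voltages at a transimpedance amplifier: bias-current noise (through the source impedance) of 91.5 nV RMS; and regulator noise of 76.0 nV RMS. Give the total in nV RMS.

119 nV

Uncorrelated sources add in power (mean-square): V_tot = √(ΣV_i²)
V_tot = √[(9.15×10⁻⁸)² + (7.60×10⁻⁸)²] = 1.19×10⁻⁷ V = 119 nV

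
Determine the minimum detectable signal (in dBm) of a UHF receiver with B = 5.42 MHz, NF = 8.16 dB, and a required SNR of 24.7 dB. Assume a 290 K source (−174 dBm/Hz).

Sensitivity = −174 + 10 log₁₀(B) + NF + SNR_min
= −174 + 67.34 + 8.16 + 24.7
= −73.80 dBm → −73.8 dBm

−73.8 dBm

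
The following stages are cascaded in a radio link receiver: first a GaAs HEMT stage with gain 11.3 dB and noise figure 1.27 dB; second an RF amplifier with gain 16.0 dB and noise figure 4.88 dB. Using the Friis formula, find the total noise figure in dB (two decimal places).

1.74 dB

Convert to linear (a loss of L dB is a gain of −L dB): F_i = 10^(NF_i/10), G_i = 10^(G_i,dB/10)
  Stage 1: F_1 = 10^(1.27/10) = 1.340, G_1 = 10^(11.3/10) = 13.49
  Stage 2: F_2 = 10^(4.88/10) = 3.076, G_2 = 10^(16.0/10) = 39.81
Friis cascade:
  F = 1.340 + (3.076 − 1)/13.49 = 1.494
NF = 10 log₁₀(1.494) = 1.74 dB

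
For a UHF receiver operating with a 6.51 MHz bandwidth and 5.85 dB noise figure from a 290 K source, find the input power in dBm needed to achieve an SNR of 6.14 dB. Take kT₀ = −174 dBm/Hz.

Sensitivity = −174 + 10 log₁₀(B) + NF + SNR_min
= −174 + 68.14 + 5.85 + 6.14
= −93.87 dBm → −93.9 dBm

−93.9 dBm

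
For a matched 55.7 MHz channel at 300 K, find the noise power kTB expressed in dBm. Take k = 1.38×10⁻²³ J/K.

P_n = kTB = 1.38×10⁻²³ × 300 × 5.57×10⁷ = 2.31×10⁻¹³ W
In dBm: 10 log₁₀(2.31×10⁻¹³ / 10⁻³) = −96.4 dBm

−96.4 dBm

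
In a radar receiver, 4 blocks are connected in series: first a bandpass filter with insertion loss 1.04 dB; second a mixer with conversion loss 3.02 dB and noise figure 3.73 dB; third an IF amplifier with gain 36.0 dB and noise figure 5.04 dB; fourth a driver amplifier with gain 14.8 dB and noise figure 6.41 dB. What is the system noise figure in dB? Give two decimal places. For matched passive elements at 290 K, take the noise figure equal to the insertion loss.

9.34 dB

Convert to linear (a loss of L dB is a gain of −L dB): F_i = 10^(NF_i/10), G_i = 10^(G_i,dB/10)
  Stage 1: F_1 = 10^(1.04/10) = 1.271, G_1 = 10^(−1.04/10) = 0.7870
  Stage 2: F_2 = 10^(3.73/10) = 2.360, G_2 = 10^(−3.02/10) = 0.4989
  Stage 3: F_3 = 10^(5.04/10) = 3.192, G_3 = 10^(36.0/10) = 3981
  Stage 4: F_4 = 10^(6.41/10) = 4.375, G_4 = 10^(14.8/10) = 30.20
Friis cascade:
  F = 1.271 + (2.360 − 1)/0.7870 + (3.192 − 1)/0.3926 + (4.375 − 1)/1563 = 8.583
NF = 10 log₁₀(8.583) = 9.34 dB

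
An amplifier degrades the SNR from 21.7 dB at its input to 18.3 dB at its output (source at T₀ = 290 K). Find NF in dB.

3.4 dB

NF (dB) = SNR_in(dB) − SNR_out(dB) when the source is at T₀
NF = 21.7 − 18.3 = 3.4 dB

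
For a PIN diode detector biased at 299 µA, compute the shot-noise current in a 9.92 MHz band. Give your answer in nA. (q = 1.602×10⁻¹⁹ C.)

I_n = √(2qI·B)
2qI·B = 2 × 1.602×10⁻¹⁹ × 2.99×10⁻⁴ × 9.92×10⁶ = 9.50×10⁻¹⁶ A²
I_n = √(9.50×10⁻¹⁶) = 3.08×10⁻⁸ A = 30.8 nA

30.8 nA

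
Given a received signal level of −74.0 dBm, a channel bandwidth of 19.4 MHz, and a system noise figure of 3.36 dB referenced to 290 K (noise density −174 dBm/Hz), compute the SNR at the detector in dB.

Noise floor: N = −174 + 10 log₁₀(B) + NF
10 log₁₀(1.94×10⁷) = 72.88 dB
N = −174 + 72.88 + 3.36 = −97.76 dBm
SNR = P_sig − N = −74.0 − (−97.76) = 23.76 dB → 23.8 dB

23.8 dB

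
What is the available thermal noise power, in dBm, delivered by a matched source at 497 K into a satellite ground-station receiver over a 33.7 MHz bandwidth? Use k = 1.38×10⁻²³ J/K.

−96.4 dBm

P_n = kTB = 1.38×10⁻²³ × 497 × 3.37×10⁷ = 2.31×10⁻¹³ W
In dBm: 10 log₁₀(2.31×10⁻¹³ / 10⁻³) = −96.4 dBm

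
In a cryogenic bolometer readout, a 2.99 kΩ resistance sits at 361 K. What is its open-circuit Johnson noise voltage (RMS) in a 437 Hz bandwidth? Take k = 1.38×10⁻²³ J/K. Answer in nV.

V_n = √(4kTRB)
4kTRB = 4 × 1.38×10⁻²³ × 361 × 2.99×10³ × 4.37×10² = 2.60×10⁻¹⁴ V²
V_n = √(2.60×10⁻¹⁴) = 1.61×10⁻⁷ V = 161 nV

161 nV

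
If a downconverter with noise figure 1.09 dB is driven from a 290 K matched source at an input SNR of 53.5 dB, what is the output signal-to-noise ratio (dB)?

By definition F = SNR_in/SNR_out, so in dB: SNR_out = SNR_in − NF
SNR_out = 53.5 − 1.09 = 52.41 dB

52.41 dB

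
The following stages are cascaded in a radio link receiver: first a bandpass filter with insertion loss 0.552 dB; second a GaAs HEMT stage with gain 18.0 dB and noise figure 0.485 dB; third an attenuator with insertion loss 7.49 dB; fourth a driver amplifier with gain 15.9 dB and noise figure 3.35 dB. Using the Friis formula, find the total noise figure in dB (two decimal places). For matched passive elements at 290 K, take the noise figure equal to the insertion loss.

1.67 dB

Convert to linear (a loss of L dB is a gain of −L dB): F_i = 10^(NF_i/10), G_i = 10^(G_i,dB/10)
  Stage 1: F_1 = 10^(0.552/10) = 1.136, G_1 = 10^(−0.552/10) = 0.8806
  Stage 2: F_2 = 10^(0.485/10) = 1.118, G_2 = 10^(18.0/10) = 63.10
  Stage 3: F_3 = 10^(7.49/10) = 5.610, G_3 = 10^(−7.49/10) = 0.1782
  Stage 4: F_4 = 10^(3.35/10) = 2.163, G_4 = 10^(15.9/10) = 38.90
Friis cascade:
  F = 1.136 + (1.118 − 1)/0.8806 + (5.610 − 1)/55.56 + (2.163 − 1)/9.904 = 1.470
NF = 10 log₁₀(1.470) = 1.67 dB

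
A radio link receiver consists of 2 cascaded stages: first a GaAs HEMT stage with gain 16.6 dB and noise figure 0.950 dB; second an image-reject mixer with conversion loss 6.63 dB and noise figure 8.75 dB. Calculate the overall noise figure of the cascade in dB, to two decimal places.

Convert to linear (a loss of L dB is a gain of −L dB): F_i = 10^(NF_i/10), G_i = 10^(G_i,dB/10)
  Stage 1: F_1 = 10^(0.950/10) = 1.245, G_1 = 10^(16.6/10) = 45.71
  Stage 2: F_2 = 10^(8.75/10) = 7.499, G_2 = 10^(−6.63/10) = 0.2173
Friis cascade:
  F = 1.245 + (7.499 − 1)/45.71 = 1.387
NF = 10 log₁₀(1.387) = 1.42 dB

1.42 dB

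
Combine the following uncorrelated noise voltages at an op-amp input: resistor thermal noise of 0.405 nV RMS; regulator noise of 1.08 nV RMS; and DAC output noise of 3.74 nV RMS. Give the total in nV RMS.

3.91 nV

Uncorrelated sources add in power (mean-square): V_tot = √(ΣV_i²)
V_tot = √[(4.05×10⁻¹⁰)² + (1.08×10⁻⁹)² + (3.74×10⁻⁹)²] = 3.91×10⁻⁹ V = 3.91 nV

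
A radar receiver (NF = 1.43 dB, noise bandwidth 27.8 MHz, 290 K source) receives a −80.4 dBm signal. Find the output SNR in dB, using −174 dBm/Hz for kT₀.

Noise floor: N = −174 + 10 log₁₀(B) + NF
10 log₁₀(2.78×10⁷) = 74.44 dB
N = −174 + 74.44 + 1.43 = −98.13 dBm
SNR = P_sig − N = −80.4 − (−98.13) = 17.73 dB → 17.7 dB

17.7 dB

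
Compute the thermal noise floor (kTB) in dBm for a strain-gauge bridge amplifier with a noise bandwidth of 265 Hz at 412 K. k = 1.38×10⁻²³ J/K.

P_n = kTB = 1.38×10⁻²³ × 412 × 2.65×10² = 1.51×10⁻¹⁸ W
In dBm: 10 log₁₀(1.51×10⁻¹⁸ / 10⁻³) = −148.2 dBm

−148.2 dBm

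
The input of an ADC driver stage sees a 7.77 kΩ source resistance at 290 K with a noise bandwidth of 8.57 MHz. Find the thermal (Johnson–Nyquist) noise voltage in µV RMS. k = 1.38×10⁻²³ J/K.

V_n = √(4kTRB)
4kTRB = 4 × 1.38×10⁻²³ × 290 × 7.77×10³ × 8.57×10⁶ = 1.07×10⁻⁹ V²
V_n = √(1.07×10⁻⁹) = 3.26×10⁻⁵ V = 32.6 µV

32.6 µV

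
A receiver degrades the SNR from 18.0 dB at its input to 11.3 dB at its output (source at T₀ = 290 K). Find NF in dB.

NF (dB) = SNR_in(dB) − SNR_out(dB) when the source is at T₀
NF = 18.0 − 11.3 = 6.7 dB

6.7 dB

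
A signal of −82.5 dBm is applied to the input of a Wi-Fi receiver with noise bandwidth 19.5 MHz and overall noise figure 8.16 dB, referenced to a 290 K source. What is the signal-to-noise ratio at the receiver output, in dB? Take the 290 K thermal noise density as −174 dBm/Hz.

Noise floor: N = −174 + 10 log₁₀(B) + NF
10 log₁₀(1.95×10⁷) = 72.9 dB
N = −174 + 72.9 + 8.16 = −92.94 dBm
SNR = P_sig − N = −82.5 − (−92.94) = 10.44 dB → 10.4 dB

10.4 dB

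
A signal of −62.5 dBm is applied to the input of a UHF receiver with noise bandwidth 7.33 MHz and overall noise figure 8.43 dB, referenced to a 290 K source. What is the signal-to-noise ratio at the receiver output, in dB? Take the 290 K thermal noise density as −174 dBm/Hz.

Noise floor: N = −174 + 10 log₁₀(B) + NF
10 log₁₀(7.33×10⁶) = 68.65 dB
N = −174 + 68.65 + 8.43 = −96.92 dBm
SNR = P_sig − N = −62.5 − (−96.92) = 34.42 dB → 34.4 dB

34.4 dB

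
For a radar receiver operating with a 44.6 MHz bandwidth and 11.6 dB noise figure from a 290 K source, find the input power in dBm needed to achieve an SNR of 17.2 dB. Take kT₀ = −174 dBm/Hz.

−68.7 dBm

Sensitivity = −174 + 10 log₁₀(B) + NF + SNR_min
= −174 + 76.49 + 11.6 + 17.2
= −68.71 dBm → −68.7 dBm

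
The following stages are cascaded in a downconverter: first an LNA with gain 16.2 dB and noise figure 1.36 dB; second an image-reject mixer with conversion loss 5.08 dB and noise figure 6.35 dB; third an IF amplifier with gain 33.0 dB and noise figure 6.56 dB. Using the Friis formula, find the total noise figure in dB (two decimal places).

Convert to linear (a loss of L dB is a gain of −L dB): F_i = 10^(NF_i/10), G_i = 10^(G_i,dB/10)
  Stage 1: F_1 = 10^(1.36/10) = 1.368, G_1 = 10^(16.2/10) = 41.69
  Stage 2: F_2 = 10^(6.35/10) = 4.315, G_2 = 10^(−5.08/10) = 0.3105
  Stage 3: F_3 = 10^(6.56/10) = 4.529, G_3 = 10^(33.0/10) = 1995
Friis cascade:
  F = 1.368 + (4.315 − 1)/41.69 + (4.529 − 1)/12.94 = 1.720
NF = 10 log₁₀(1.720) = 2.36 dB

2.36 dB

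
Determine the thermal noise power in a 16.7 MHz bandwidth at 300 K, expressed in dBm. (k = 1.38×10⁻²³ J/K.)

−101.6 dBm

P_n = kTB = 1.38×10⁻²³ × 300 × 1.67×10⁷ = 6.91×10⁻¹⁴ W
In dBm: 10 log₁₀(6.91×10⁻¹⁴ / 10⁻³) = −101.6 dBm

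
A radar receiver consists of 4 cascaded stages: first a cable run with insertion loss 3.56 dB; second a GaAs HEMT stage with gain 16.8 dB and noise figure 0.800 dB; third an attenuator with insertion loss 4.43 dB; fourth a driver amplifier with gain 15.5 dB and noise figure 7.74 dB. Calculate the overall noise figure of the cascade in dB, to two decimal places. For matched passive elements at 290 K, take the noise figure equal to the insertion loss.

Convert to linear (a loss of L dB is a gain of −L dB): F_i = 10^(NF_i/10), G_i = 10^(G_i,dB/10)
  Stage 1: F_1 = 10^(3.56/10) = 2.270, G_1 = 10^(−3.56/10) = 0.4406
  Stage 2: F_2 = 10^(0.800/10) = 1.202, G_2 = 10^(16.8/10) = 47.86
  Stage 3: F_3 = 10^(4.43/10) = 2.773, G_3 = 10^(−4.43/10) = 0.3606
  Stage 4: F_4 = 10^(7.74/10) = 5.943, G_4 = 10^(15.5/10) = 35.48
Friis cascade:
  F = 2.270 + (1.202 − 1)/0.4406 + (2.773 − 1)/21.09 + (5.943 − 1)/7.603 = 3.463
NF = 10 log₁₀(3.463) = 5.39 dB

5.39 dB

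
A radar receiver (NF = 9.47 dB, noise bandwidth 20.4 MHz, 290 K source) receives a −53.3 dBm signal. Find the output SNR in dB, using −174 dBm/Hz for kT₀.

38.1 dB

Noise floor: N = −174 + 10 log₁₀(B) + NF
10 log₁₀(2.04×10⁷) = 73.1 dB
N = −174 + 73.1 + 9.47 = −91.43 dBm
SNR = P_sig − N = −53.3 − (−91.43) = 38.13 dB → 38.1 dB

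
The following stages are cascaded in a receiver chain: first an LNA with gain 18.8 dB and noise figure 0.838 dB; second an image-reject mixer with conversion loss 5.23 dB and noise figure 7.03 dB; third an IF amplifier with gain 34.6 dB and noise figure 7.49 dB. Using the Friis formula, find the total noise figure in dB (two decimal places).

Convert to linear (a loss of L dB is a gain of −L dB): F_i = 10^(NF_i/10), G_i = 10^(G_i,dB/10)
  Stage 1: F_1 = 10^(0.838/10) = 1.213, G_1 = 10^(18.8/10) = 75.86
  Stage 2: F_2 = 10^(7.03/10) = 5.047, G_2 = 10^(−5.23/10) = 0.2999
  Stage 3: F_3 = 10^(7.49/10) = 5.610, G_3 = 10^(34.6/10) = 2884
Friis cascade:
  F = 1.213 + (5.047 − 1)/75.86 + (5.610 − 1)/22.75 = 1.469
NF = 10 log₁₀(1.469) = 1.67 dB

1.67 dB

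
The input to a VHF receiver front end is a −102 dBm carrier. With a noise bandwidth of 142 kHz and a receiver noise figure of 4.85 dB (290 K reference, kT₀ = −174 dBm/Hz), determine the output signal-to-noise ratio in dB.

Noise floor: N = −174 + 10 log₁₀(B) + NF
10 log₁₀(1.42×10⁵) = 51.52 dB
N = −174 + 51.52 + 4.85 = −117.63 dBm
SNR = P_sig − N = −102 − (−117.63) = 15.63 dB → 15.6 dB

15.6 dB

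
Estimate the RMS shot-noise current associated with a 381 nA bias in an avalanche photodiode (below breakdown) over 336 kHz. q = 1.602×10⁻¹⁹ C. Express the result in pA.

203 pA

I_n = √(2qI·B)
2qI·B = 2 × 1.602×10⁻¹⁹ × 3.81×10⁻⁷ × 3.36×10⁵ = 4.10×10⁻²⁰ A²
I_n = √(4.10×10⁻²⁰) = 2.03×10⁻¹⁰ A = 203 pA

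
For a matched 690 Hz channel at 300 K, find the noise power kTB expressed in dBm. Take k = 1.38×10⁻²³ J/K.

P_n = kTB = 1.38×10⁻²³ × 300 × 6.90×10² = 2.86×10⁻¹⁸ W
In dBm: 10 log₁₀(2.86×10⁻¹⁸ / 10⁻³) = −145.4 dBm

−145.4 dBm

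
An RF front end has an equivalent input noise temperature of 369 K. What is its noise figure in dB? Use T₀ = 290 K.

3.56 dB

F = 1 + T_e/T₀ = 1 + 369/290 = 2.27241
NF = 10 log₁₀(2.27241) = 3.56 dB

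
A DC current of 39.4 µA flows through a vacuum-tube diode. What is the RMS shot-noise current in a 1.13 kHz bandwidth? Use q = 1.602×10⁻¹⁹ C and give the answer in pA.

I_n = √(2qI·B)
2qI·B = 2 × 1.602×10⁻¹⁹ × 3.94×10⁻⁵ × 1.13×10³ = 1.43×10⁻²⁰ A²
I_n = √(1.43×10⁻²⁰) = 1.19×10⁻¹⁰ A = 119 pA

119 pA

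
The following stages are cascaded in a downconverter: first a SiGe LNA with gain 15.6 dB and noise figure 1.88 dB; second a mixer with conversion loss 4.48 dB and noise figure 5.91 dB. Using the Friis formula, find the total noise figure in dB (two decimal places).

Convert to linear (a loss of L dB is a gain of −L dB): F_i = 10^(NF_i/10), G_i = 10^(G_i,dB/10)
  Stage 1: F_1 = 10^(1.88/10) = 1.542, G_1 = 10^(15.6/10) = 36.31
  Stage 2: F_2 = 10^(5.91/10) = 3.899, G_2 = 10^(−4.48/10) = 0.3565
Friis cascade:
  F = 1.542 + (3.899 − 1)/36.31 = 1.622
NF = 10 log₁₀(1.622) = 2.10 dB

2.10 dB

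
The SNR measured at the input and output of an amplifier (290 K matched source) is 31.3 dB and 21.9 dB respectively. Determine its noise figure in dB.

9.4 dB

NF (dB) = SNR_in(dB) − SNR_out(dB) when the source is at T₀
NF = 31.3 − 21.9 = 9.4 dB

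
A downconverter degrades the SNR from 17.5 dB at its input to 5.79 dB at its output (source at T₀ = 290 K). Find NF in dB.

NF (dB) = SNR_in(dB) − SNR_out(dB) when the source is at T₀
NF = 17.5 − 5.79 = 11.71 dB

11.71 dB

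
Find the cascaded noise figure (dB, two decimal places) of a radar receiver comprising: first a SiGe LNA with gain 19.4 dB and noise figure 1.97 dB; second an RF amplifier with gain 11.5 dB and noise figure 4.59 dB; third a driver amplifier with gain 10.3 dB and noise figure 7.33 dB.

2.04 dB

Convert to linear (a loss of L dB is a gain of −L dB): F_i = 10^(NF_i/10), G_i = 10^(G_i,dB/10)
  Stage 1: F_1 = 10^(1.97/10) = 1.574, G_1 = 10^(19.4/10) = 87.10
  Stage 2: F_2 = 10^(4.59/10) = 2.877, G_2 = 10^(11.5/10) = 14.13
  Stage 3: F_3 = 10^(7.33/10) = 5.408, G_3 = 10^(10.3/10) = 10.72
Friis cascade:
  F = 1.574 + (2.877 − 1)/87.10 + (5.408 − 1)/1230 = 1.599
NF = 10 log₁₀(1.599) = 2.04 dB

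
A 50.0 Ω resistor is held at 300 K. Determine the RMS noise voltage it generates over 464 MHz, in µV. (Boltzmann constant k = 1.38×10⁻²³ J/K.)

V_n = √(4kTRB)
4kTRB = 4 × 1.38×10⁻²³ × 300 × 5.00×10¹ × 4.64×10⁸ = 3.84×10⁻¹⁰ V²
V_n = √(3.84×10⁻¹⁰) = 1.96×10⁻⁵ V = 19.6 µV

19.6 µV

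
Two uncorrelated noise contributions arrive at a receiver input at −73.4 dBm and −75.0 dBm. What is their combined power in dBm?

Convert to linear, add, convert back:
P₁ = 4.57×10⁻¹¹ W, P₂ = 3.16×10⁻¹¹ W
P_tot = 7.73×10⁻¹¹ W → 10 log₁₀(P_tot / 10⁻³) = −71.1 dBm

−71.1 dBm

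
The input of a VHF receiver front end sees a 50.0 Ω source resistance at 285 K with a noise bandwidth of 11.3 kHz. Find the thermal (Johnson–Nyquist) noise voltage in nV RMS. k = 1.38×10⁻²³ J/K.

94.3 nV

V_n = √(4kTRB)
4kTRB = 4 × 1.38×10⁻²³ × 285 × 5.00×10¹ × 1.13×10⁴ = 8.89×10⁻¹⁵ V²
V_n = √(8.89×10⁻¹⁵) = 9.43×10⁻⁸ V = 94.3 nV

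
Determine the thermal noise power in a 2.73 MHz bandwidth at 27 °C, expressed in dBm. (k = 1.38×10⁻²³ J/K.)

T = 27 °C + 273.15 = 300.15 K
P_n = kTB = 1.38×10⁻²³ × 300.15 × 2.73×10⁶ = 1.13×10⁻¹⁴ W
In dBm: 10 log₁₀(1.13×10⁻¹⁴ / 10⁻³) = −109.5 dBm

−109.5 dBm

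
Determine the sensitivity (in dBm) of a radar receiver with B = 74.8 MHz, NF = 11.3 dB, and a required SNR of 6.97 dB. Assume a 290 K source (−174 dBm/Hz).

Sensitivity = −174 + 10 log₁₀(B) + NF + SNR_min
= −174 + 78.74 + 11.3 + 6.97
= −76.99 dBm → −77.0 dBm

−77.0 dBm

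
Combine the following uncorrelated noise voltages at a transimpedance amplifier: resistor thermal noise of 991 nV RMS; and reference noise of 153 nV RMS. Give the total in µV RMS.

1.00 µV

Uncorrelated sources add in power (mean-square): V_tot = √(ΣV_i²)
V_tot = √[(9.91×10⁻⁷)² + (1.53×10⁻⁷)²] = 1.00×10⁻⁶ V = 1.00 µV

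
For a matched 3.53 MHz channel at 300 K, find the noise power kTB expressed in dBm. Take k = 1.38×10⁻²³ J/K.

−108.4 dBm

P_n = kTB = 1.38×10⁻²³ × 300 × 3.53×10⁶ = 1.46×10⁻¹⁴ W
In dBm: 10 log₁₀(1.46×10⁻¹⁴ / 10⁻³) = −108.4 dBm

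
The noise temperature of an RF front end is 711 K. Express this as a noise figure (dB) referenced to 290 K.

F = 1 + T_e/T₀ = 1 + 711/290 = 3.45172
NF = 10 log₁₀(3.45172) = 5.38 dB

5.38 dB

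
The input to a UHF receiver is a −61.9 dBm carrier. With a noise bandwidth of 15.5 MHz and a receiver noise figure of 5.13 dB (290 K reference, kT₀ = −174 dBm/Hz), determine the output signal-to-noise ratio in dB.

Noise floor: N = −174 + 10 log₁₀(B) + NF
10 log₁₀(1.55×10⁷) = 71.9 dB
N = −174 + 71.9 + 5.13 = −96.97 dBm
SNR = P_sig − N = −61.9 − (−96.97) = 35.07 dB → 35.1 dB

35.1 dB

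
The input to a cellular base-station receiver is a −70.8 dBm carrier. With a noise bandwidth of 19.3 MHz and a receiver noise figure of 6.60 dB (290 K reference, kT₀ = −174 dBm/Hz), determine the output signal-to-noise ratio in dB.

Noise floor: N = −174 + 10 log₁₀(B) + NF
10 log₁₀(1.93×10⁷) = 72.86 dB
N = −174 + 72.86 + 6.60 = −94.54 dBm
SNR = P_sig − N = −70.8 − (−94.54) = 23.74 dB → 23.7 dB

23.7 dB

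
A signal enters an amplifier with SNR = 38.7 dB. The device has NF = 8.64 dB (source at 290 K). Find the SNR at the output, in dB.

By definition F = SNR_in/SNR_out, so in dB: SNR_out = SNR_in − NF
SNR_out = 38.7 − 8.64 = 30.06 dB

30.06 dB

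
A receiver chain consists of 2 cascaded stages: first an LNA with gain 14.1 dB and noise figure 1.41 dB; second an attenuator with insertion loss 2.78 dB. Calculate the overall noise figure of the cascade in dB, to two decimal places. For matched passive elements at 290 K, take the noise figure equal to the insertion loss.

1.52 dB

Convert to linear (a loss of L dB is a gain of −L dB): F_i = 10^(NF_i/10), G_i = 10^(G_i,dB/10)
  Stage 1: F_1 = 10^(1.41/10) = 1.384, G_1 = 10^(14.1/10) = 25.70
  Stage 2: F_2 = 10^(2.78/10) = 1.897, G_2 = 10^(−2.78/10) = 0.5272
Friis cascade:
  F = 1.384 + (1.897 − 1)/25.70 = 1.418
NF = 10 log₁₀(1.418) = 1.52 dB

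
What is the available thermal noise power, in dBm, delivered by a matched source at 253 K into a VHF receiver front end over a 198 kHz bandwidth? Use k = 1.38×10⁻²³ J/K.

P_n = kTB = 1.38×10⁻²³ × 253 × 1.98×10⁵ = 6.91×10⁻¹⁶ W
In dBm: 10 log₁₀(6.91×10⁻¹⁶ / 10⁻³) = −121.6 dBm

−121.6 dBm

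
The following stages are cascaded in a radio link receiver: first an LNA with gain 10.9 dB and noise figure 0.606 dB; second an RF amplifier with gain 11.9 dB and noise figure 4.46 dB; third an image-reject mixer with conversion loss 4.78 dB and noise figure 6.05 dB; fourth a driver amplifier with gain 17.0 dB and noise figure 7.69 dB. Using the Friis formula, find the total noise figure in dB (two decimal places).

1.42 dB

Convert to linear (a loss of L dB is a gain of −L dB): F_i = 10^(NF_i/10), G_i = 10^(G_i,dB/10)
  Stage 1: F_1 = 10^(0.606/10) = 1.150, G_1 = 10^(10.9/10) = 12.30
  Stage 2: F_2 = 10^(4.46/10) = 2.793, G_2 = 10^(11.9/10) = 15.49
  Stage 3: F_3 = 10^(6.05/10) = 4.027, G_3 = 10^(−4.78/10) = 0.3327
  Stage 4: F_4 = 10^(7.69/10) = 5.875, G_4 = 10^(17.0/10) = 50.12
Friis cascade:
  F = 1.150 + (2.793 − 1)/12.30 + (4.027 − 1)/190.5 + (5.875 − 1)/63.39 = 1.388
NF = 10 log₁₀(1.388) = 1.42 dB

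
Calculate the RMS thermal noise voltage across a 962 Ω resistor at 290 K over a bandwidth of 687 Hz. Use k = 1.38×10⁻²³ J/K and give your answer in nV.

V_n = √(4kTRB)
4kTRB = 4 × 1.38×10⁻²³ × 290 × 9.62×10² × 6.87×10² = 1.06×10⁻¹⁴ V²
V_n = √(1.06×10⁻¹⁴) = 1.03×10⁻⁷ V = 103 nV

103 nV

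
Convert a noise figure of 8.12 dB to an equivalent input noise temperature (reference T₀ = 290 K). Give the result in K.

1591 K

F = 10^(8.12/10) = 6.48634
T_e = (F − 1)·T₀ = (6.48634 − 1) × 290 = 1591 K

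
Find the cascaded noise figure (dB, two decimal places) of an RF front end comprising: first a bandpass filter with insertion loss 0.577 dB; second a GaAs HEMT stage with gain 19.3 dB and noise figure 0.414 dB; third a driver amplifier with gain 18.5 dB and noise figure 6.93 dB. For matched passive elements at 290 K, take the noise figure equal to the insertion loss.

Convert to linear (a loss of L dB is a gain of −L dB): F_i = 10^(NF_i/10), G_i = 10^(G_i,dB/10)
  Stage 1: F_1 = 10^(0.577/10) = 1.142, G_1 = 10^(−0.577/10) = 0.8756
  Stage 2: F_2 = 10^(0.414/10) = 1.100, G_2 = 10^(19.3/10) = 85.11
  Stage 3: F_3 = 10^(6.93/10) = 4.932, G_3 = 10^(18.5/10) = 70.79
Friis cascade:
  F = 1.142 + (1.100 − 1)/0.8756 + (4.932 − 1)/74.52 = 1.309
NF = 10 log₁₀(1.309) = 1.17 dB

1.17 dB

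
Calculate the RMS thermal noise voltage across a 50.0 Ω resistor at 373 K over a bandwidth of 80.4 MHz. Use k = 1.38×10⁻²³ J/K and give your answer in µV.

9.10 µV

V_n = √(4kTRB)
4kTRB = 4 × 1.38×10⁻²³ × 373 × 5.00×10¹ × 8.04×10⁷ = 8.28×10⁻¹¹ V²
V_n = √(8.28×10⁻¹¹) = 9.10×10⁻⁶ V = 9.10 µV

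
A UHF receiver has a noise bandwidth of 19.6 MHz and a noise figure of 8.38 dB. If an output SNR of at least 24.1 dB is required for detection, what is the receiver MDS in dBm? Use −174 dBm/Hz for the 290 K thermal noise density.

−68.6 dBm

Sensitivity = −174 + 10 log₁₀(B) + NF + SNR_min
= −174 + 72.92 + 8.38 + 24.1
= −68.60 dBm → −68.6 dBm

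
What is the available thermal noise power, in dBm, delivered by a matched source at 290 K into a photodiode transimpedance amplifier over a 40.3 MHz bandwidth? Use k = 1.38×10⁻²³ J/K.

−97.9 dBm

P_n = kTB = 1.38×10⁻²³ × 290 × 4.03×10⁷ = 1.61×10⁻¹³ W
In dBm: 10 log₁₀(1.61×10⁻¹³ / 10⁻³) = −97.9 dBm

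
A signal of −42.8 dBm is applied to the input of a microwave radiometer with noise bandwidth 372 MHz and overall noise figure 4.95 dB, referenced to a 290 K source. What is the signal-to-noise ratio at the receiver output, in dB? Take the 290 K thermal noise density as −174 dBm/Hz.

40.5 dB

Noise floor: N = −174 + 10 log₁₀(B) + NF
10 log₁₀(3.72×10⁸) = 85.71 dB
N = −174 + 85.71 + 4.95 = −83.34 dBm
SNR = P_sig − N = −42.8 − (−83.34) = 40.54 dB → 40.5 dB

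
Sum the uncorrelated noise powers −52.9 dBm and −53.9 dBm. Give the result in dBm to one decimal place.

Convert to linear, add, convert back:
P₁ = 5.13×10⁻⁹ W, P₂ = 4.07×10⁻⁹ W
P_tot = 9.20×10⁻⁹ W → 10 log₁₀(P_tot / 10⁻³) = −50.4 dBm

−50.4 dBm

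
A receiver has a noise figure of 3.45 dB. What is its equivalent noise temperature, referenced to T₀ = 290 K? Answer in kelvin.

F = 10^(3.45/10) = 2.21309
T_e = (F − 1)·T₀ = (2.21309 − 1) × 290 = 352 K

352 K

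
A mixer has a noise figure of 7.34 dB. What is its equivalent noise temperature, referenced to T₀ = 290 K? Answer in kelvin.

1282 K

F = 10^(7.34/10) = 5.42001
T_e = (F − 1)·T₀ = (5.42001 − 1) × 290 = 1282 K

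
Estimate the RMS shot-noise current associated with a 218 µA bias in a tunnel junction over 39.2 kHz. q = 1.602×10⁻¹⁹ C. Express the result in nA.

1.65 nA

I_n = √(2qI·B)
2qI·B = 2 × 1.602×10⁻¹⁹ × 2.18×10⁻⁴ × 3.92×10⁴ = 2.74×10⁻¹⁸ A²
I_n = √(2.74×10⁻¹⁸) = 1.65×10⁻⁹ A = 1.65 nA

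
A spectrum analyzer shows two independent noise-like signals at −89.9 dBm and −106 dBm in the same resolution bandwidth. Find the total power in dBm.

−89.8 dBm

Convert to linear, add, convert back:
P₁ = 1.02×10⁻¹² W, P₂ = 2.51×10⁻¹⁴ W
P_tot = 1.05×10⁻¹² W → 10 log₁₀(P_tot / 10⁻³) = −89.8 dBm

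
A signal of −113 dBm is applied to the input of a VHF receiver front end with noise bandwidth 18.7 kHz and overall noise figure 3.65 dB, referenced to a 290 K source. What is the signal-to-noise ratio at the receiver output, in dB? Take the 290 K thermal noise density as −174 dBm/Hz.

Noise floor: N = −174 + 10 log₁₀(B) + NF
10 log₁₀(1.87×10⁴) = 42.72 dB
N = −174 + 42.72 + 3.65 = −127.63 dBm
SNR = P_sig − N = −113 − (−127.63) = 14.63 dB → 14.6 dB

14.6 dB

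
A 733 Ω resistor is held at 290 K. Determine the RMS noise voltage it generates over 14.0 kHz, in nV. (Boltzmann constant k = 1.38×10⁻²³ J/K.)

405 nV

V_n = √(4kTRB)
4kTRB = 4 × 1.38×10⁻²³ × 290 × 7.33×10² × 1.40×10⁴ = 1.64×10⁻¹³ V²
V_n = √(1.64×10⁻¹³) = 4.05×10⁻⁷ V = 405 nV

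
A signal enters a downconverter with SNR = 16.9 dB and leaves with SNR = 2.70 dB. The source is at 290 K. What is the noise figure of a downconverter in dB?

NF (dB) = SNR_in(dB) − SNR_out(dB) when the source is at T₀
NF = 16.9 − 2.70 = 14.20 dB

14.20 dB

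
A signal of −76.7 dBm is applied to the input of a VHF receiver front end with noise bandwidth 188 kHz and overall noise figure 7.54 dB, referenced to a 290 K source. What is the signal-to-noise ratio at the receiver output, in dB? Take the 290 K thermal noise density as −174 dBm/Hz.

37.0 dB

Noise floor: N = −174 + 10 log₁₀(B) + NF
10 log₁₀(1.88×10⁵) = 52.74 dB
N = −174 + 52.74 + 7.54 = −113.72 dBm
SNR = P_sig − N = −76.7 − (−113.72) = 37.02 dB → 37.0 dB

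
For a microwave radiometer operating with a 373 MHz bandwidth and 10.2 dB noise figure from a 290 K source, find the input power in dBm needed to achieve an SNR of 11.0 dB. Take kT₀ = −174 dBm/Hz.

Sensitivity = −174 + 10 log₁₀(B) + NF + SNR_min
= −174 + 85.72 + 10.2 + 11.0
= −67.08 dBm → −67.1 dBm

−67.1 dBm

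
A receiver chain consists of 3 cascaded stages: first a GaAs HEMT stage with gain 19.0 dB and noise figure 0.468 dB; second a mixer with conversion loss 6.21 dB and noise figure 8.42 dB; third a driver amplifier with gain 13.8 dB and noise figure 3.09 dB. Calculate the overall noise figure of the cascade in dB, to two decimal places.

Convert to linear (a loss of L dB is a gain of −L dB): F_i = 10^(NF_i/10), G_i = 10^(G_i,dB/10)
  Stage 1: F_1 = 10^(0.468/10) = 1.114, G_1 = 10^(19.0/10) = 79.43
  Stage 2: F_2 = 10^(8.42/10) = 6.950, G_2 = 10^(−6.21/10) = 0.2393
  Stage 3: F_3 = 10^(3.09/10) = 2.037, G_3 = 10^(13.8/10) = 23.99
Friis cascade:
  F = 1.114 + (6.950 − 1)/79.43 + (2.037 − 1)/19.01 = 1.243
NF = 10 log₁₀(1.243) = 0.95 dB

0.95 dB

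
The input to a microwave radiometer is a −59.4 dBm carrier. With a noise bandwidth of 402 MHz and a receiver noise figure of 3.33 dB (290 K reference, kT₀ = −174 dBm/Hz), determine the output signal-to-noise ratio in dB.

Noise floor: N = −174 + 10 log₁₀(B) + NF
10 log₁₀(4.02×10⁸) = 86.04 dB
N = −174 + 86.04 + 3.33 = −84.63 dBm
SNR = P_sig − N = −59.4 − (−84.63) = 25.23 dB → 25.2 dB

25.2 dB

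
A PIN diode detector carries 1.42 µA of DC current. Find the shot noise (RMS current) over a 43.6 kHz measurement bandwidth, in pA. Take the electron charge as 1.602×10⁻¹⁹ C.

I_n = √(2qI·B)
2qI·B = 2 × 1.602×10⁻¹⁹ × 1.42×10⁻⁶ × 4.36×10⁴ = 1.98×10⁻²⁰ A²
I_n = √(1.98×10⁻²⁰) = 1.41×10⁻¹⁰ A = 141 pA

141 pA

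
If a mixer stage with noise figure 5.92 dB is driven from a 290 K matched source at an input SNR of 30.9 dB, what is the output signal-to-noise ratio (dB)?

24.98 dB

By definition F = SNR_in/SNR_out, so in dB: SNR_out = SNR_in − NF
SNR_out = 30.9 − 5.92 = 24.98 dB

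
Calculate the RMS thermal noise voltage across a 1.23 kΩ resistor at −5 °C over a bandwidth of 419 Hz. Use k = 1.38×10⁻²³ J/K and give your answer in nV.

T = −5 °C + 273.15 = 268.15 K
V_n = √(4kTRB)
4kTRB = 4 × 1.38×10⁻²³ × 268.15 × 1.23×10³ × 4.19×10² = 7.63×10⁻¹⁵ V²
V_n = √(7.63×10⁻¹⁵) = 8.73×10⁻⁸ V = 87.3 nV

87.3 nV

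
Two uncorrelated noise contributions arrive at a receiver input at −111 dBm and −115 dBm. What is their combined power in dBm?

Convert to linear, add, convert back:
P₁ = 7.94×10⁻¹⁵ W, P₂ = 3.16×10⁻¹⁵ W
P_tot = 1.11×10⁻¹⁴ W → 10 log₁₀(P_tot / 10⁻³) = −109.5 dBm

−109.5 dBm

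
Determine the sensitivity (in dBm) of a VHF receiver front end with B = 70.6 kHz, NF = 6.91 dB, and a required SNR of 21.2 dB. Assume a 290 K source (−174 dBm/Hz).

Sensitivity = −174 + 10 log₁₀(B) + NF + SNR_min
= −174 + 48.49 + 6.91 + 21.2
= −97.40 dBm → −97.4 dBm

−97.4 dBm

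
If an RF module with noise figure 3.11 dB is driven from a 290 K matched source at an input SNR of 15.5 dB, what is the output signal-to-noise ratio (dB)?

By definition F = SNR_in/SNR_out, so in dB: SNR_out = SNR_in − NF
SNR_out = 15.5 − 3.11 = 12.39 dB

12.39 dB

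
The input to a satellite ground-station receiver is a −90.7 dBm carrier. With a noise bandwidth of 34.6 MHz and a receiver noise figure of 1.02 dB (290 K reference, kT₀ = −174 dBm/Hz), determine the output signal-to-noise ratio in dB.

Noise floor: N = −174 + 10 log₁₀(B) + NF
10 log₁₀(3.46×10⁷) = 75.39 dB
N = −174 + 75.39 + 1.02 = −97.59 dBm
SNR = P_sig − N = −90.7 − (−97.59) = 6.89 dB → 6.9 dB

6.9 dB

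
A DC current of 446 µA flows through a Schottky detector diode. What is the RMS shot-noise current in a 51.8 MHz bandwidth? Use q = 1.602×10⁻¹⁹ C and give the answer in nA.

I_n = √(2qI·B)
2qI·B = 2 × 1.602×10⁻¹⁹ × 4.46×10⁻⁴ × 5.18×10⁷ = 7.40×10⁻¹⁵ A²
I_n = √(7.40×10⁻¹⁵) = 8.60×10⁻⁸ A = 86.0 nA

86.0 nA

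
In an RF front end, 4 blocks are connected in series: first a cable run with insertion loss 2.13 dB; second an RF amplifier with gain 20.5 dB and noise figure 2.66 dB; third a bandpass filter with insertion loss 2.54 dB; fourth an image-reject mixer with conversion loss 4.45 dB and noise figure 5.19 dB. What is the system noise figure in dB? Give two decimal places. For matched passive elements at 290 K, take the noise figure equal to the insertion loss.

4.89 dB

Convert to linear (a loss of L dB is a gain of −L dB): F_i = 10^(NF_i/10), G_i = 10^(G_i,dB/10)
  Stage 1: F_1 = 10^(2.13/10) = 1.633, G_1 = 10^(−2.13/10) = 0.6124
  Stage 2: F_2 = 10^(2.66/10) = 1.845, G_2 = 10^(20.5/10) = 112.2
  Stage 3: F_3 = 10^(2.54/10) = 1.795, G_3 = 10^(−2.54/10) = 0.5572
  Stage 4: F_4 = 10^(5.19/10) = 3.304, G_4 = 10^(−4.45/10) = 0.3589
Friis cascade:
  F = 1.633 + (1.845 − 1)/0.6124 + (1.795 − 1)/68.71 + (3.304 − 1)/38.28 = 3.085
NF = 10 log₁₀(3.085) = 4.89 dB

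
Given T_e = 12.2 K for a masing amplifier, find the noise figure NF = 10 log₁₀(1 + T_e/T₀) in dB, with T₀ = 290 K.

F = 1 + T_e/T₀ = 1 + 12.2/290 = 1.04207
NF = 10 log₁₀(1.04207) = 0.179 dB

0.179 dB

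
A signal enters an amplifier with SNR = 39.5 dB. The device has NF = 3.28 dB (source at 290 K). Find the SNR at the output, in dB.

36.22 dB

By definition F = SNR_in/SNR_out, so in dB: SNR_out = SNR_in − NF
SNR_out = 39.5 − 3.28 = 36.22 dB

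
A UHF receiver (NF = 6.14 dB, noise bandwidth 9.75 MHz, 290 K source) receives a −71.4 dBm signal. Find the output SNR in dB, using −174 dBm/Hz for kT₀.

26.6 dB

Noise floor: N = −174 + 10 log₁₀(B) + NF
10 log₁₀(9.75×10⁶) = 69.89 dB
N = −174 + 69.89 + 6.14 = −97.97 dBm
SNR = P_sig − N = −71.4 − (−97.97) = 26.57 dB → 26.6 dB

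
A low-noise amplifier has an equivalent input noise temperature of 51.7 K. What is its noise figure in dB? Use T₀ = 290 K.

F = 1 + T_e/T₀ = 1 + 51.7/290 = 1.17828
NF = 10 log₁₀(1.17828) = 0.712 dB

0.712 dB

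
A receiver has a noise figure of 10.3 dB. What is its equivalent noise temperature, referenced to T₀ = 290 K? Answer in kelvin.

2817 K

F = 10^(10.3/10) = 10.7152
T_e = (F − 1)·T₀ = (10.7152 − 1) × 290 = 2817 K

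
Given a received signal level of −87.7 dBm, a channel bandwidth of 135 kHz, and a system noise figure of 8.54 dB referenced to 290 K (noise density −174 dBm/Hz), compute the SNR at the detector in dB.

26.5 dB

Noise floor: N = −174 + 10 log₁₀(B) + NF
10 log₁₀(1.35×10⁵) = 51.3 dB
N = −174 + 51.3 + 8.54 = −114.16 dBm
SNR = P_sig − N = −87.7 − (−114.16) = 26.46 dB → 26.5 dB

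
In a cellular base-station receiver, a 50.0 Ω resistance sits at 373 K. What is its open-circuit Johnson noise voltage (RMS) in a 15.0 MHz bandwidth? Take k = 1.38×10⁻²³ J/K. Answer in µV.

3.93 µV

V_n = √(4kTRB)
4kTRB = 4 × 1.38×10⁻²³ × 373 × 5.00×10¹ × 1.50×10⁷ = 1.54×10⁻¹¹ V²
V_n = √(1.54×10⁻¹¹) = 3.93×10⁻⁶ V = 3.93 µV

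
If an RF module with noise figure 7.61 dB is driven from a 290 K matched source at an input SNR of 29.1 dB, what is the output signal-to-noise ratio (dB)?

21.49 dB

By definition F = SNR_in/SNR_out, so in dB: SNR_out = SNR_in − NF
SNR_out = 29.1 − 7.61 = 21.49 dB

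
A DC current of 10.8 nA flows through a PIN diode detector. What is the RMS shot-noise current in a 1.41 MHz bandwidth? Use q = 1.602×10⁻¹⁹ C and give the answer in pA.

69.9 pA

I_n = √(2qI·B)
2qI·B = 2 × 1.602×10⁻¹⁹ × 1.08×10⁻⁸ × 1.41×10⁶ = 4.88×10⁻²¹ A²
I_n = √(4.88×10⁻²¹) = 6.99×10⁻¹¹ A = 69.9 pA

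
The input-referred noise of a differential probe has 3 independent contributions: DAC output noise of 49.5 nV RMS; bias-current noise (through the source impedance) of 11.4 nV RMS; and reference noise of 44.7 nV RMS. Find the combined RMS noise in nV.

Uncorrelated sources add in power (mean-square): V_tot = √(ΣV_i²)
V_tot = √[(4.95×10⁻⁸)² + (1.14×10⁻⁸)² + (4.47×10⁻⁸)²] = 6.77×10⁻⁸ V = 67.7 nV

67.7 nV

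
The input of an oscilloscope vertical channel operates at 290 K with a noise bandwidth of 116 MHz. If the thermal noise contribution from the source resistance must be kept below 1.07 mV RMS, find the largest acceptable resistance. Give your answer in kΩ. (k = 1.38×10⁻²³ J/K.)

Johnson–Nyquist: V_n = √(4kTRB) ⇒ R = V_n² / (4kTB)
4kTB = 4 × 1.38×10⁻²³ × 290 × 1.16×10⁸ = 1.86×10⁻¹²
R = (1.07×10⁻³)² / 1.86×10⁻¹² = 6.17×10⁵ Ω = 617 kΩ

617 kΩ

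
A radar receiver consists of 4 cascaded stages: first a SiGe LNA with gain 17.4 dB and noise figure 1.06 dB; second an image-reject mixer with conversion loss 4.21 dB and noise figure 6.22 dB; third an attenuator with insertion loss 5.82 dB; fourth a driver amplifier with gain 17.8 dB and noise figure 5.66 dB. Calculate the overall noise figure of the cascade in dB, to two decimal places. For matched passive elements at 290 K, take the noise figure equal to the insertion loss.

Convert to linear (a loss of L dB is a gain of −L dB): F_i = 10^(NF_i/10), G_i = 10^(G_i,dB/10)
  Stage 1: F_1 = 10^(1.06/10) = 1.276, G_1 = 10^(17.4/10) = 54.95
  Stage 2: F_2 = 10^(6.22/10) = 4.188, G_2 = 10^(−4.21/10) = 0.3793
  Stage 3: F_3 = 10^(5.82/10) = 3.819, G_3 = 10^(−5.82/10) = 0.2618
  Stage 4: F_4 = 10^(5.66/10) = 3.681, G_4 = 10^(17.8/10) = 60.26
Friis cascade:
  F = 1.276 + (4.188 − 1)/54.95 + (3.819 − 1)/20.84 + (3.681 − 1)/5.458 = 1.961
NF = 10 log₁₀(1.961) = 2.92 dB

2.92 dB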